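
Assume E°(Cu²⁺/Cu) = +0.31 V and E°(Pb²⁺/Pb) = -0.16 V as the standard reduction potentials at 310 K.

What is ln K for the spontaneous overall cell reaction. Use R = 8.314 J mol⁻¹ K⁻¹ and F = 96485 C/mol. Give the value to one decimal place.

Cathode: Cu²⁺/Cu; anode: Pb²⁺/Pb. E°cell = (+0.31) − (-0.16) = +0.47 V, with n = 2.
ΔG° = −nFE° = −RT ln K, so ln K = nFE°/(RT) = (2)(96485)(+0.47) / ((8.314)(310)) = 35.190.

35.2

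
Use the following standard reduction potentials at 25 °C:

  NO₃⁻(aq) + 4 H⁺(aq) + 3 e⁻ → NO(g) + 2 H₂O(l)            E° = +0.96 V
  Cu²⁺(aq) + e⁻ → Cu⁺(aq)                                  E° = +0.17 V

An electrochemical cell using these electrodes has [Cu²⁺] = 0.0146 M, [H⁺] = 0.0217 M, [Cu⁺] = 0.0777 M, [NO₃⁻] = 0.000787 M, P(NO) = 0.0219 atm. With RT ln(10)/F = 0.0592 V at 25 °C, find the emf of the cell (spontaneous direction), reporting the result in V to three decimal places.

NO₃⁻/NO is the cathode (higher E°), Cu²⁺/Cu⁺ the anode: E°cell = +0.96 − (+0.17) = +0.79 V, n = 3.
Overall: NO₃⁻(aq) + 4 H⁺(aq) + 3 Cu⁺(aq) → NO(g) + 2 H₂O(l) + 3 Cu²⁺(aq)
Q = P(NO)·[Cu²⁺]^3 / ([NO₃⁻]·[H⁺]^4·[Cu⁺]^3); log Q = 5.920.
E = E° − (0.0592/n) log Q = +0.79 − (0.0592/3)(5.920) = +0.673 V.

+0.673 V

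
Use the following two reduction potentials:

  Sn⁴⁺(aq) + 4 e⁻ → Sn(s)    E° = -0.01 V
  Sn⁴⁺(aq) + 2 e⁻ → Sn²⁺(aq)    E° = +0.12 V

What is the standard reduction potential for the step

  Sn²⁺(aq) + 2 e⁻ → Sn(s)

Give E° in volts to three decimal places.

Sequential free energies add, so n₃E°₃ = n₁E°₁ + n₂E°₂.
With n₃ = 4, and the known step contributing 2×(+0.12) V, the unknown satisfies 2·E° = 4×(-0.01) − 2×(+0.12) = -0.280.
E° = -0.280 / 2 = -0.140 V.

-0.140 V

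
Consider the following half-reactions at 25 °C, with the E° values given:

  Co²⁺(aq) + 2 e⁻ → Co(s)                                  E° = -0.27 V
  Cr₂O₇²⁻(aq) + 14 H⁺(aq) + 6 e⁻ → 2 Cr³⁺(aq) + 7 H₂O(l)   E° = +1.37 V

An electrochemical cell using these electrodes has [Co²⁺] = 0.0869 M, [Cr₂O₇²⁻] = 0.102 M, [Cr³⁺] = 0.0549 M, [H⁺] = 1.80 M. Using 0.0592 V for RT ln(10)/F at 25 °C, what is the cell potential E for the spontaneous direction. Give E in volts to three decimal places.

Cr₂O₇²⁻/Cr³⁺ is the cathode (higher E°), Co²⁺/Co the anode: E°cell = +1.37 − (-0.27) = +1.64 V, n = 6.
Overall: Cr₂O₇²⁻(aq) + 14 H⁺(aq) + 3 Co(s) → 2 Cr³⁺(aq) + 7 H₂O(l) + 3 Co²⁺(aq)
Q = [Cr³⁺]^2·[Co²⁺]^3 / ([Cr₂O₇²⁻]·[H⁺]^14); log Q = -8.286.
E = E° − (0.0592/n) log Q = +1.64 − (0.0592/6)(-8.286) = +1.722 V.

+1.722 V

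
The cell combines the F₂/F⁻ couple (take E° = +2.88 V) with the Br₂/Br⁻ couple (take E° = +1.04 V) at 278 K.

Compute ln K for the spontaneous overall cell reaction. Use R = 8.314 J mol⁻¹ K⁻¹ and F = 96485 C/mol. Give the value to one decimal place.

153.6

Cathode: F₂/F⁻; anode: Br₂/Br⁻. E°cell = (+2.88) − (+1.04) = +1.84 V, with n = 2.
ΔG° = −nFE° = −RT ln K, so ln K = nFE°/(RT) = (2)(96485)(+1.84) / ((8.314)(278)) = 153.622.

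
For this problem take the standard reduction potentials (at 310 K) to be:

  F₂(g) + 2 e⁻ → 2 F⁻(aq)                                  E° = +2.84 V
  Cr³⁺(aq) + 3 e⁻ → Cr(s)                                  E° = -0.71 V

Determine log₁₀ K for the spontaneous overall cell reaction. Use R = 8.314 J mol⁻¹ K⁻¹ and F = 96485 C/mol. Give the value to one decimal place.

Cathode: F₂/F⁻; anode: Cr³⁺/Cr. E°cell = (+2.84) − (-0.71) = +3.55 V, with n = 6.
ΔG° = −nFE° = −RT ln K, so ln K = nFE°/(RT) = (6)(96485)(+3.55) / ((8.314)(310)) = 797.384.
log₁₀ K = 797.384 / ln 10 = 346.3.

346.3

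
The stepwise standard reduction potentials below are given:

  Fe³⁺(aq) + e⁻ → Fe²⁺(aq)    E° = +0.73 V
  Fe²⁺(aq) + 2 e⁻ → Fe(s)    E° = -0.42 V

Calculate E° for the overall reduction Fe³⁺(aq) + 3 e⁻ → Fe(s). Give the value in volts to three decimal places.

Since ΔG° = −nFE° is additive over sequential reductions, n₃E°₃ = n₁E°₁ + n₂E°₂.
E°₃ = (1×+0.73 + 2×-0.42) / 3 = (-0.110) / 3 = -0.037 V.

-0.037 V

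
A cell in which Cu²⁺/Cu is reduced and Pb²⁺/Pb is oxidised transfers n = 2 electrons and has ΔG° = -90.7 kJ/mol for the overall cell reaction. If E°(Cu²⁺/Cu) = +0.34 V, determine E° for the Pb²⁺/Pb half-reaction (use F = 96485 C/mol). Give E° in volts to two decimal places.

E°cell = −ΔG°/(nF) = −(-90.7×10³)/((2)(96485)) = +0.470 V.
Since Cu²⁺/Cu is the cathode and Pb²⁺/Pb the anode, E°cell = E°(Cu²⁺/Cu) − E°(Pb²⁺/Pb).
So E°(Pb²⁺/Pb) = E°(Cu²⁺/Cu) − E°cell = (+0.34) − (+0.470) = -0.13 V.

-0.13 V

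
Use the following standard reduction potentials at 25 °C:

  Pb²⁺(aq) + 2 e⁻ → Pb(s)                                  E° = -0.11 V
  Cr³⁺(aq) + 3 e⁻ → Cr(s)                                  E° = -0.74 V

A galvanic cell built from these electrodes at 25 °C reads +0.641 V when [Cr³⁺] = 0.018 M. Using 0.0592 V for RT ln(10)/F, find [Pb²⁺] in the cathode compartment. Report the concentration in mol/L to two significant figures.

0.16 M

Pb²⁺/Pb is the cathode, Cr³⁺/Cr the anode: E°cell = +0.63 V, n = 6.
Overall reaction: 3 Pb²⁺(aq) + 2 Cr(s) → 3 Pb(s) + 2 Cr³⁺(aq); Q = [Cr³⁺]^2/[Pb²⁺]^3.
From E = E° − (0.0592/n) log Q: log Q = (E° − E)·n/0.0592 = (+0.63 − (+0.641))·6/0.0592 = -1.1149.
So 3·log[Pb²⁺] = 2·log(0.018) − log Q = -3.4895 − (-1.1149) = -2.3746; log[Pb²⁺] = -2.3746 / 3 = -0.7915; [Pb²⁺] = 10^(-0.7915) ≈ 0.16 M.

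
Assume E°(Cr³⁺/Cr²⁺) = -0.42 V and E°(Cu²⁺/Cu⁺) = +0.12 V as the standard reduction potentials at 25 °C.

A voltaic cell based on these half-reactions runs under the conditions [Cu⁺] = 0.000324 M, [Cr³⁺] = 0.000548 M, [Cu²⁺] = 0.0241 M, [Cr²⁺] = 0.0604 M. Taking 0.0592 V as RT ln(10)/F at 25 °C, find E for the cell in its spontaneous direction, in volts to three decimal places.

Cu²⁺/Cu⁺ is the cathode (higher E°), Cr³⁺/Cr²⁺ the anode: E°cell = +0.12 − (-0.42) = +0.54 V, n = 1.
Overall: Cu²⁺(aq) + Cr²⁺(aq) → Cu⁺(aq) + Cr³⁺(aq)
Q = [Cu⁺]·[Cr³⁺] / ([Cu²⁺]·[Cr²⁺]); log Q = -3.914.
E = E° − (0.0592/n) log Q = +0.54 − (0.0592/1)(-3.914) = +0.772 V.

+0.772 V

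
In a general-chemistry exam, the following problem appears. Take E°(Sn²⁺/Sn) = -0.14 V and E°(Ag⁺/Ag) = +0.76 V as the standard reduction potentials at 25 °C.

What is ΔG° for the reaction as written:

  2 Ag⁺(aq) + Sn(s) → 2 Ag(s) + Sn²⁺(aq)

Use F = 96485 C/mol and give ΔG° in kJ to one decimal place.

-173.7 kJ

As written, Ag⁺/Ag is reduced (cathode) and Sn²⁺/Sn is oxidised (anode), so E°cell = (+0.76) − (-0.14) = +0.90 V.
Balancing electrons gives n = 2.
ΔG° = −nFE° = −(2)(96485)(+0.90) = -173,673 J = -173.7 kJ.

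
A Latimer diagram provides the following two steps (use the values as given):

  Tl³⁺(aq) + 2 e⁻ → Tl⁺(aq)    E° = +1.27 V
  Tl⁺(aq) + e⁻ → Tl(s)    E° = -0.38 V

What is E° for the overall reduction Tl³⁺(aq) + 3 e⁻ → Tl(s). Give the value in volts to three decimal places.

Adding the free-energy changes (−nFE°) of the two steps gives −n₃FE°₃ = −n₁FE°₁ − n₂FE°₂.
E°₃ = (2×+1.27 + 1×-0.38) / 3 = (+2.160) / 3 = +0.720 V.
Simply averaging or adding the two E° values would be wrong; the electron-weighted sum is required.

+0.720 V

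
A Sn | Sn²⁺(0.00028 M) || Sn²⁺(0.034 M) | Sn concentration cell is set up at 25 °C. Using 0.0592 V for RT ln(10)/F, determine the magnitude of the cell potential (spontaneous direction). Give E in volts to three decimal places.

+0.062 V

For a concentration cell E°cell = 0. The 0.034 M side is the cathode (reduction is favoured where [Sn²⁺] is higher).
With n = 2, E = −(0.0592/2) log([Sn²⁺]ₐₙ/[Sn²⁺]꜀ₐₜ) = −(0.0592/2) log(0.00028/0.034) = −(0.0592/2)(-2.084) = +0.062 V.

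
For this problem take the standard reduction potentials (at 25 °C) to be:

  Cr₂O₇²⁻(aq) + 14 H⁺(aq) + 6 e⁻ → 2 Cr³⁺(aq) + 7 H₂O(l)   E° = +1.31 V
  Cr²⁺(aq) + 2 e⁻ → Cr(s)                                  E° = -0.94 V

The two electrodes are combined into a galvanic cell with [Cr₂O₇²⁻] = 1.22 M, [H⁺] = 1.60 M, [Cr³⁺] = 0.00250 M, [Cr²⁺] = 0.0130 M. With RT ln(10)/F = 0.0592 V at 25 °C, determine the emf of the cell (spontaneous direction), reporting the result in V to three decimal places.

Cr₂O₇²⁻/Cr³⁺ is the cathode (higher E°), Cr²⁺/Cr the anode: E°cell = +1.31 − (-0.94) = +2.25 V, n = 6.
Overall: Cr₂O₇²⁻(aq) + 14 H⁺(aq) + 3 Cr(s) → 2 Cr³⁺(aq) + 7 H₂O(l) + 3 Cr²⁺(aq)
Q = [Cr³⁺]^2·[Cr²⁺]^3 / ([Cr₂O₇²⁻]·[H⁺]^14); log Q = -13.806.
E = E° − (0.0592/n) log Q = +2.25 − (0.0592/6)(-13.806) = +2.386 V.

+2.386 V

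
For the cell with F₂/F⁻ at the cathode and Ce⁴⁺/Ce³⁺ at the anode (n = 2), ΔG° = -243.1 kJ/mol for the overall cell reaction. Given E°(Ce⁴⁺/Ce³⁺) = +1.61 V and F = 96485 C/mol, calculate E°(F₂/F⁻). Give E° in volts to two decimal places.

+2.87 V

E°cell = −ΔG°/(nF) = −(-243.1×10³)/((2)(96485)) = +1.260 V.
Since F₂/F⁻ is the cathode and Ce⁴⁺/Ce³⁺ the anode, E°cell = E°(F₂/F⁻) − E°(Ce⁴⁺/Ce³⁺).
So E°(F₂/F⁻) = E°cell + E°(Ce⁴⁺/Ce³⁺) = +1.260 + (+1.61) = +2.87 V.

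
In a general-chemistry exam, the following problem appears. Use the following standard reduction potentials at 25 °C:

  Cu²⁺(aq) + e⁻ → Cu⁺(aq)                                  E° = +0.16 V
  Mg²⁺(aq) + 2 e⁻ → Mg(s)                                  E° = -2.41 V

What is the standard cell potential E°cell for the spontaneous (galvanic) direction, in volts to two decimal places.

+2.57 V

The Cu²⁺/Cu⁺ couple has the higher reduction potential, so it is the cathode; Mg²⁺/Mg is oxidised at the anode.
E°cell = E°(cathode) − E°(anode) = (+0.16) − (-2.41) = +2.57 V.
Since E°cell > 0, the reaction is spontaneous under standard conditions.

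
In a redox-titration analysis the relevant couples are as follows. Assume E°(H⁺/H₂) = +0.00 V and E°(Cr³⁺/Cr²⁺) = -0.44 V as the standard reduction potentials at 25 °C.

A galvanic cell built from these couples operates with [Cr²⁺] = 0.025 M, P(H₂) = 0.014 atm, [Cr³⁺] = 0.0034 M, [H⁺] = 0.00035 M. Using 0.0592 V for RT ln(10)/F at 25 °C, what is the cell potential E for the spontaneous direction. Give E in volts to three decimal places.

H⁺/H₂ is the cathode (higher E°), Cr³⁺/Cr²⁺ the anode: E°cell = +0.00 − (-0.44) = +0.44 V, n = 2.
Overall: 2 H⁺(aq) + 2 Cr²⁺(aq) → H₂(g) + 2 Cr³⁺(aq)
Q = P(H₂)·[Cr³⁺]^2 / ([H⁺]^2·[Cr²⁺]^2); log Q = 3.325.
E = E° − (0.0592/n) log Q = +0.44 − (0.0592/2)(3.325) = +0.342 V.

+0.342 V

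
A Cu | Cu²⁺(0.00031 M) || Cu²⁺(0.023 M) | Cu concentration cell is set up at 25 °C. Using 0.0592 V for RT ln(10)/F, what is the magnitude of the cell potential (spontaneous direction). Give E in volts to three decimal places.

+0.055 V

For a concentration cell E°cell = 0. The 0.023 M side is the cathode (reduction is favoured where [Cu²⁺] is higher).
With n = 2, E = −(0.0592/2) log([Cu²⁺]ₐₙ/[Cu²⁺]꜀ₐₜ) = −(0.0592/2) log(0.00031/0.023) = −(0.0592/2)(-1.870) = +0.055 V.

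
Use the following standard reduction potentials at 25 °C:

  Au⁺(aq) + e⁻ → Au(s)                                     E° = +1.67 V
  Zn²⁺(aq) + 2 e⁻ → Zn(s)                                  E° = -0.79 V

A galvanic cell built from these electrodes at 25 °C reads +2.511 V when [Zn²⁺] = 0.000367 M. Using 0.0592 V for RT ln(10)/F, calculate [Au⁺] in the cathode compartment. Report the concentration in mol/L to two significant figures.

Au⁺/Au is the cathode, Zn²⁺/Zn the anode: E°cell = +2.46 V, n = 2.
Overall reaction: 2 Au⁺(aq) + Zn(s) → 2 Au(s) + Zn²⁺(aq); Q = [Zn²⁺]^1/[Au⁺]^2.
From E = E° − (0.0592/n) log Q: log Q = (E° − E)·n/0.0592 = (+2.46 − (+2.511))·2/0.0592 = -1.7230.
So 2·log[Au⁺] = 1·log(0.000367) − log Q = -3.4353 − (-1.7230) = -1.7123; log[Au⁺] = -1.7123 / 2 = -0.8561; [Au⁺] = 10^(-0.8561) ≈ 0.14 M.

0.14 M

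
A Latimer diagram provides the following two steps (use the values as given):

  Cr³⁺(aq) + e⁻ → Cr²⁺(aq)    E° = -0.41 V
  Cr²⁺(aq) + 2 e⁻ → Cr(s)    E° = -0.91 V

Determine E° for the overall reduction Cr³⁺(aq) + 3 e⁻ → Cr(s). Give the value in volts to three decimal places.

-0.743 V

Adding the free-energy changes (−nFE°) of the two steps gives −n₃FE°₃ = −n₁FE°₁ − n₂FE°₂.
E°₃ = (1×-0.41 + 2×-0.91) / 3 = (-2.230) / 3 = -0.743 V.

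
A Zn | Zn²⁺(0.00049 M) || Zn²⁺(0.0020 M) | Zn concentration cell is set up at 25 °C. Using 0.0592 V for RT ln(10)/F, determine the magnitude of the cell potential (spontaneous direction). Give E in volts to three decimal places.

+0.018 V

For a concentration cell E°cell = 0. The 0.0020 M side is the cathode (reduction is favoured where [Zn²⁺] is higher).
With n = 2, E = −(0.0592/2) log([Zn²⁺]ₐₙ/[Zn²⁺]꜀ₐₜ) = −(0.0592/2) log(0.00049/0.002) = −(0.0592/2)(-0.611) = +0.018 V.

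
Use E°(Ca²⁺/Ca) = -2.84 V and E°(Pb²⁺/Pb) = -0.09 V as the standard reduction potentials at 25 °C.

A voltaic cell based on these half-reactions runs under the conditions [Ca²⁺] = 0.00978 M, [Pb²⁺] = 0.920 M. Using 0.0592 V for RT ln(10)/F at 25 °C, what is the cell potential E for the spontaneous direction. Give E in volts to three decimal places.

+2.808 V

Pb²⁺/Pb is the cathode (higher E°), Ca²⁺/Ca the anode: E°cell = -0.09 − (-2.84) = +2.75 V, n = 2.
Overall: Pb²⁺(aq) + Ca(s) → Pb(s) + Ca²⁺(aq)
Q = [Ca²⁺] / ([Pb²⁺]); log Q = -1.973.
E = E° − (0.0592/n) log Q = +2.75 − (0.0592/2)(-1.973) = +2.808 V.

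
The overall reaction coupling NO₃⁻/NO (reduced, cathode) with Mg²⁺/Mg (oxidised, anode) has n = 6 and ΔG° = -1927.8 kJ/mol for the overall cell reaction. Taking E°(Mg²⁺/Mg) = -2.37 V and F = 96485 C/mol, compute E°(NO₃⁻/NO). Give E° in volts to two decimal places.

E°cell = −ΔG°/(nF) = −(-1927.8×10³)/((6)(96485)) = +3.330 V.
Since NO₃⁻/NO is the cathode and Mg²⁺/Mg the anode, E°cell = E°(NO₃⁻/NO) − E°(Mg²⁺/Mg).
So E°(NO₃⁻/NO) = E°cell + E°(Mg²⁺/Mg) = +3.330 + (-2.37) = +0.96 V.

+0.96 V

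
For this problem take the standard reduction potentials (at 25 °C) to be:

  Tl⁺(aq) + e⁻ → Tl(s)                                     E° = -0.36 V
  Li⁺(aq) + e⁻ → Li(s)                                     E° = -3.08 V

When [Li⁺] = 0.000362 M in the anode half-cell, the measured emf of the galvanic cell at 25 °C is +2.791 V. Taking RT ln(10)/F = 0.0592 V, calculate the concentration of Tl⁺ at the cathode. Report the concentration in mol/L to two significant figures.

0.0057 M

Tl⁺/Tl is the cathode, Li⁺/Li the anode: E°cell = +2.72 V, n = 1.
Overall reaction: Tl⁺(aq) + Li(s) → Tl(s) + Li⁺(aq); Q = [Li⁺]^1/[Tl⁺]^1.
From E = E° − (0.0592/n) log Q: log Q = (E° − E)·n/0.0592 = (+2.72 − (+2.791))·1/0.0592 = -1.1993.
So 1·log[Tl⁺] = 1·log(0.000362) − log Q = -3.4413 − (-1.1993) = -2.2420; [Tl⁺] = 10^(-2.2420) ≈ 0.0057 M.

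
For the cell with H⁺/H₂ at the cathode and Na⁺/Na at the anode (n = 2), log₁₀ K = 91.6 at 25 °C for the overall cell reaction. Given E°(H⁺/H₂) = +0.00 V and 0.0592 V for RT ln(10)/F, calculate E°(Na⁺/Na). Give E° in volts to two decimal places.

-2.71 V

E°cell = (0.0592/n)·log K = (0.0592/2)(91.6) = +2.711 V.
Since H⁺/H₂ is the cathode and Na⁺/Na the anode, E°cell = E°(H⁺/H₂) − E°(Na⁺/Na).
So E°(Na⁺/Na) = E°(H⁺/H₂) − E°cell = (+0.00) − (+2.711) = -2.71 V.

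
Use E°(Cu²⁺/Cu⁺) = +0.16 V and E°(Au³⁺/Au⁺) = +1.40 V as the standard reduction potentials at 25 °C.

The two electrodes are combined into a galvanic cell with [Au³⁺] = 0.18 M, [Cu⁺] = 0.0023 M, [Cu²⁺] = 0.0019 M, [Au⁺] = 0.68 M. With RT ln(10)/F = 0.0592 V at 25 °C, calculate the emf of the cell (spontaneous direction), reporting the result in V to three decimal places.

Au³⁺/Au⁺ is the cathode (higher E°), Cu²⁺/Cu⁺ the anode: E°cell = +1.40 − (+0.16) = +1.24 V, n = 2.
Overall: Au³⁺(aq) + 2 Cu⁺(aq) → Au⁺(aq) + 2 Cu²⁺(aq)
Q = [Au⁺]·[Cu²⁺]^2 / ([Au³⁺]·[Cu⁺]^2); log Q = 0.411.
E = E° − (0.0592/n) log Q = +1.24 − (0.0592/2)(0.411) = +1.228 V.

+1.228 V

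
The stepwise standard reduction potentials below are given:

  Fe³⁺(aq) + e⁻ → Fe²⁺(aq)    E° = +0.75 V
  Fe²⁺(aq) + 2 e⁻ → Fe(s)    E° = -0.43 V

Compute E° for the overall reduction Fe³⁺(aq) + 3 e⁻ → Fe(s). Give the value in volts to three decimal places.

Since ΔG° = −nFE° is additive over sequential reductions, n₃E°₃ = n₁E°₁ + n₂E°₂.
E°₃ = (1×+0.75 + 2×-0.43) / 3 = (-0.110) / 3 = -0.037 V.

-0.037 V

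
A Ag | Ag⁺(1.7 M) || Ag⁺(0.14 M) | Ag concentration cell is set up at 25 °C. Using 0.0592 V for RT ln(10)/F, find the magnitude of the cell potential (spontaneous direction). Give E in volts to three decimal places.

For a concentration cell E°cell = 0. The 1.7 M side is the cathode (reduction is favoured where [Ag⁺] is higher).
With n = 1, E = −(0.0592/1) log([Ag⁺]ₐₙ/[Ag⁺]꜀ₐₜ) = −(0.0592/1) log(0.14/1.7) = −(0.0592/1)(-1.084) = +0.064 V.

+0.064 V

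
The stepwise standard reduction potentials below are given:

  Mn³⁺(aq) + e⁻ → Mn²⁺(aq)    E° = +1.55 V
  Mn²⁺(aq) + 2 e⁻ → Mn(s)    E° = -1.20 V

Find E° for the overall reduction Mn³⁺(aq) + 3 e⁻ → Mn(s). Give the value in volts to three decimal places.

Standard free energies of sequential steps add: ΔG°₃ = ΔG°₁ + ΔG°₂, so n₃E°₃ = n₁E°₁ + n₂E°₂.
E°₃ = (1×+1.55 + 2×-1.20) / 3 = (-0.850) / 3 = -0.283 V.

-0.283 V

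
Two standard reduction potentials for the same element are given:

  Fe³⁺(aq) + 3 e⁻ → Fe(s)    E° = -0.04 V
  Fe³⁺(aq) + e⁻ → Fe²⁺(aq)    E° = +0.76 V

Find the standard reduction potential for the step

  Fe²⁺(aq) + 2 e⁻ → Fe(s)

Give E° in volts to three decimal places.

Sequential free energies add, so n₃E°₃ = n₁E°₁ + n₂E°₂.
With n₃ = 3, and the known step contributing 1×(+0.76) V, the unknown satisfies 2·E° = 3×(-0.04) − 1×(+0.76) = -0.880.
E° = -0.880 / 2 = -0.440 V.

-0.440 V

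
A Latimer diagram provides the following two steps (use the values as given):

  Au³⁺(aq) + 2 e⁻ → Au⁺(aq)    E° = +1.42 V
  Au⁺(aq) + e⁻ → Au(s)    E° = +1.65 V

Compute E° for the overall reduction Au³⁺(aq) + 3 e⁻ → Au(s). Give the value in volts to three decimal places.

Adding the free-energy changes (−nFE°) of the two steps gives −n₃FE°₃ = −n₁FE°₁ − n₂FE°₂.
E°₃ = (2×+1.42 + 1×+1.65) / 3 = (+4.490) / 3 = +1.497 V.

+1.497 V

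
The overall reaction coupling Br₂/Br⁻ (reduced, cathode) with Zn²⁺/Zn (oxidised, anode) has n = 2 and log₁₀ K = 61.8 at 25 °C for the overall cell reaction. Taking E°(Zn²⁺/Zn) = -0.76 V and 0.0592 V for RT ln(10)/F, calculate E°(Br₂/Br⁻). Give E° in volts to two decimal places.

+1.07 V

E°cell = (0.0592/n)·log K = (0.0592/2)(61.8) = +1.829 V.
Since Br₂/Br⁻ is the cathode and Zn²⁺/Zn the anode, E°cell = E°(Br₂/Br⁻) − E°(Zn²⁺/Zn).
So E°(Br₂/Br⁻) = E°cell + E°(Zn²⁺/Zn) = +1.829 + (-0.76) = +1.07 V.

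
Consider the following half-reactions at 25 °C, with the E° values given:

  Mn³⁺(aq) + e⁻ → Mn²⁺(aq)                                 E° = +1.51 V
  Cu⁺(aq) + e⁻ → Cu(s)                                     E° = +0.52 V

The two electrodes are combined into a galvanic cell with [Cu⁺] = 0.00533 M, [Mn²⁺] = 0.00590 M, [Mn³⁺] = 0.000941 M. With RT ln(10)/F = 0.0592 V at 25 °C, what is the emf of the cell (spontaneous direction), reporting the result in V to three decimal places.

Mn³⁺/Mn²⁺ is the cathode (higher E°), Cu⁺/Cu the anode: E°cell = +1.51 − (+0.52) = +0.99 V, n = 1.
Overall: Mn³⁺(aq) + Cu(s) → Mn²⁺(aq) + Cu⁺(aq)
Q = [Mn²⁺]·[Cu⁺] / ([Mn³⁺]); log Q = -1.476.
E = E° − (0.0592/n) log Q = +0.99 − (0.0592/1)(-1.476) = +1.077 V.

+1.077 V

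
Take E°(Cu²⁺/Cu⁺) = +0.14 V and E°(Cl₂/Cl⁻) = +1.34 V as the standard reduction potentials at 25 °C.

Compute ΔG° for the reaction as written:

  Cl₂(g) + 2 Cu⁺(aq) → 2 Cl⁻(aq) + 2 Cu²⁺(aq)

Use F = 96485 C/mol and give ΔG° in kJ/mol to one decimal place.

-231.6 kJ/mol

As written, Cl₂/Cl⁻ is reduced (cathode) and Cu²⁺/Cu⁺ is oxidised (anode), so E°cell = (+1.34) − (+0.14) = +1.20 V.
Balancing electrons gives n = 2.
ΔG° = −nFE° = −(2)(96485)(+1.20) = -231,564 J = -231.6 kJ/mol.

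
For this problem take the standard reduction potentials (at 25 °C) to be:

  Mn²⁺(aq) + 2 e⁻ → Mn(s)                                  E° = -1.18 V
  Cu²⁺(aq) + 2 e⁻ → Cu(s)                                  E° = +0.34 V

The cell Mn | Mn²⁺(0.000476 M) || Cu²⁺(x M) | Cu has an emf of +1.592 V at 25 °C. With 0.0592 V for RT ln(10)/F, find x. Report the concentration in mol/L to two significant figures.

Cu²⁺/Cu is the cathode, Mn²⁺/Mn the anode: E°cell = +1.52 V, n = 2.
Overall reaction: Cu²⁺(aq) + Mn(s) → Cu(s) + Mn²⁺(aq); Q = [Mn²⁺]^1/[Cu²⁺]^1.
From E = E° − (0.0592/n) log Q: log Q = (E° − E)·n/0.0592 = (+1.52 − (+1.592))·2/0.0592 = -2.4324.
So 1·log[Cu²⁺] = 1·log(0.000476) − log Q = -3.3224 − (-2.4324) = -0.8900; [Cu²⁺] = 10^(-0.8900) ≈ 0.13 M.

0.13 M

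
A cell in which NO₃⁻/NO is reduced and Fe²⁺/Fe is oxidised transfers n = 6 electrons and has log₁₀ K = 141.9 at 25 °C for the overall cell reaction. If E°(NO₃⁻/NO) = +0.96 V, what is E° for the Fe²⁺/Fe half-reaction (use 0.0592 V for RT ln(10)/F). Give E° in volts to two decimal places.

E°cell = (0.0592/n)·log K = (0.0592/6)(141.9) = +1.400 V.
Since NO₃⁻/NO is the cathode and Fe²⁺/Fe the anode, E°cell = E°(NO₃⁻/NO) − E°(Fe²⁺/Fe).
So E°(Fe²⁺/Fe) = E°(NO₃⁻/NO) − E°cell = (+0.96) − (+1.400) = -0.44 V.

-0.44 V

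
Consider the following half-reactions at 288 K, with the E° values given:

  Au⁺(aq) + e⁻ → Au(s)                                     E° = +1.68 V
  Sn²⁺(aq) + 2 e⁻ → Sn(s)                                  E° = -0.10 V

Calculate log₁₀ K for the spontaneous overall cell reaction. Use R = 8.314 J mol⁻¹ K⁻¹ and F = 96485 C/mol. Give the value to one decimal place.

Cathode: Au⁺/Au; anode: Sn²⁺/Sn. E°cell = (+1.68) − (-0.10) = +1.78 V, with n = 2.
ΔG° = −nFE° = −RT ln K, so ln K = nFE°/(RT) = (2)(96485)(+1.78) / ((8.314)(288)) = 143.452.
log₁₀ K = 143.452 / ln 10 = 62.3.

62.3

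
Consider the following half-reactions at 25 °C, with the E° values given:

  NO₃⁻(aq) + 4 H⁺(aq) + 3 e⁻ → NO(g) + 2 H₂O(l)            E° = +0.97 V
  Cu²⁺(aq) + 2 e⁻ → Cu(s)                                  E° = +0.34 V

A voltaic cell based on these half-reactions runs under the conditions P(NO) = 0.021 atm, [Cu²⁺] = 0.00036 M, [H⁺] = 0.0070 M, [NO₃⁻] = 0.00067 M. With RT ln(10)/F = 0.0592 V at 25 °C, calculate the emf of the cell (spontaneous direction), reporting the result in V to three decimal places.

NO₃⁻/NO is the cathode (higher E°), Cu²⁺/Cu the anode: E°cell = +0.97 − (+0.34) = +0.63 V, n = 6.
Overall: 2 NO₃⁻(aq) + 8 H⁺(aq) + 3 Cu(s) → 2 NO(g) + 4 H₂O(l) + 3 Cu²⁺(aq)
Q = P(NO)^2·[Cu²⁺]^3 / ([NO₃⁻]^2·[H⁺]^8); log Q = 9.900.
E = E° − (0.0592/n) log Q = +0.63 − (0.0592/6)(9.900) = +0.532 V.

+0.532 V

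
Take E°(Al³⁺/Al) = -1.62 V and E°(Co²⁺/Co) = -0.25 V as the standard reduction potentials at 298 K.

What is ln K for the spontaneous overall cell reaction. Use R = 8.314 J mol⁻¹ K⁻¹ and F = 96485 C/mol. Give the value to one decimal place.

320.1

Cathode: Co²⁺/Co; anode: Al³⁺/Al. E°cell = (-0.25) − (-1.62) = +1.37 V, with n = 6.
ΔG° = −nFE° = −RT ln K, so ln K = nFE°/(RT) = (6)(96485)(+1.37) / ((8.314)(298)) = 320.114.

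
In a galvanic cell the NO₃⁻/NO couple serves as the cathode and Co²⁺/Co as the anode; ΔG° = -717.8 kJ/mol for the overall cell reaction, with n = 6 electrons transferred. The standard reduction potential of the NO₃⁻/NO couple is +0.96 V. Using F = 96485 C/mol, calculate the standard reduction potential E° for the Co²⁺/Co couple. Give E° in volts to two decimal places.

-0.28 V

E°cell = −ΔG°/(nF) = −(-717.8×10³)/((6)(96485)) = +1.240 V.
Since NO₃⁻/NO is the cathode and Co²⁺/Co the anode, E°cell = E°(NO₃⁻/NO) − E°(Co²⁺/Co).
So E°(Co²⁺/Co) = E°(NO₃⁻/NO) − E°cell = (+0.96) − (+1.240) = -0.28 V.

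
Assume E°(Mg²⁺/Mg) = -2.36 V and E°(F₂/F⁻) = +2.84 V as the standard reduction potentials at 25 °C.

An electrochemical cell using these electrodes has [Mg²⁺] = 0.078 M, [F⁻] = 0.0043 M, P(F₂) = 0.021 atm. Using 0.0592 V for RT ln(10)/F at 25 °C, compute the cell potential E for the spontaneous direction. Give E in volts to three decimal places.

F₂/F⁻ is the cathode (higher E°), Mg²⁺/Mg the anode: E°cell = +2.84 − (-2.36) = +5.20 V, n = 2.
Overall: F₂(g) + Mg(s) → 2 F⁻(aq) + Mg²⁺(aq)
Q = [F⁻]^2·[Mg²⁺] / (P(F₂)); log Q = -4.163.
E = E° − (0.0592/n) log Q = +5.20 − (0.0592/2)(-4.163) = +5.323 V.

+5.323 V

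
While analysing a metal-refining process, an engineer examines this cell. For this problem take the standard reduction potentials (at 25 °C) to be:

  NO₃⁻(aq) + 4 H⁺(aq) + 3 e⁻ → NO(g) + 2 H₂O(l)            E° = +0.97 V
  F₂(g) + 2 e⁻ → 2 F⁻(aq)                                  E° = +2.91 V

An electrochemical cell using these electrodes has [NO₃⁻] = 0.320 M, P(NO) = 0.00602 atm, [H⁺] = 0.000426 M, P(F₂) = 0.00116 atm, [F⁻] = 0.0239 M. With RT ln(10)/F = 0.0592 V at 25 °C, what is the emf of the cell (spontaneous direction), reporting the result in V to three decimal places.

F₂/F⁻ is the cathode (higher E°), NO₃⁻/NO the anode: E°cell = +2.91 − (+0.97) = +1.94 V, n = 6.
Overall: 3 F₂(g) + 2 NO(g) + 4 H₂O(l) → 6 F⁻(aq) + 2 NO₃⁻(aq) + 8 H⁺(aq)
Q = [F⁻]^6·[NO₃⁻]^2·[H⁺]^8 / (P(F₂)^3·P(NO)^2); log Q = -24.437.
E = E° − (0.0592/n) log Q = +1.94 − (0.0592/6)(-24.437) = +2.181 V.

+2.181 V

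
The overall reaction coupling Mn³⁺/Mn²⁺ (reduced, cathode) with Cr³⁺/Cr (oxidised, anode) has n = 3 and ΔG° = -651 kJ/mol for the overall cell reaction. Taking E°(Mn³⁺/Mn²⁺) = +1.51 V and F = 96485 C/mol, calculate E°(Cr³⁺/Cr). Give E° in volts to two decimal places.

E°cell = −ΔG°/(nF) = −(-651×10³)/((3)(96485)) = +2.249 V.
Since Mn³⁺/Mn²⁺ is the cathode and Cr³⁺/Cr the anode, E°cell = E°(Mn³⁺/Mn²⁺) − E°(Cr³⁺/Cr).
So E°(Cr³⁺/Cr) = E°(Mn³⁺/Mn²⁺) − E°cell = (+1.51) − (+2.249) = -0.74 V.

-0.74 V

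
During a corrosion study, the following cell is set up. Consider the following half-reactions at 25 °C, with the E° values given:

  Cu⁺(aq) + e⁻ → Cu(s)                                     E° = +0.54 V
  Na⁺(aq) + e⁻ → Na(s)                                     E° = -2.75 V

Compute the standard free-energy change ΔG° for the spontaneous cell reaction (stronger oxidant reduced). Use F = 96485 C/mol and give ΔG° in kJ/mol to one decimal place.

-317.4 kJ/mol

Cu⁺/Cu (E° = +0.54 V) is the cathode; Na⁺/Na (E° = -2.75 V) is the anode, so E°cell = +3.29 V.
Balancing electrons gives n = 1 (lcm of 1 and 1).
ΔG° = −nFE° = −(1)(96485)(+3.29) = -317,436 J = -317.4 kJ/mol.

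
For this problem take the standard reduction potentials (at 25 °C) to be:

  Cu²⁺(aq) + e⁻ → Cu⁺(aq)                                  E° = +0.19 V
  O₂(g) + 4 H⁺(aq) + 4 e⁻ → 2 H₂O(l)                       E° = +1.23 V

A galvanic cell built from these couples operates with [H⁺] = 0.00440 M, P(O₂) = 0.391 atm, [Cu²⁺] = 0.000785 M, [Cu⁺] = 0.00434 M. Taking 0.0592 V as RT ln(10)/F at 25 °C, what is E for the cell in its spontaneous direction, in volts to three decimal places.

+0.938 V

O₂/H₂O is the cathode (higher E°), Cu²⁺/Cu⁺ the anode: E°cell = +1.23 − (+0.19) = +1.04 V, n = 4.
Overall: O₂(g) + 4 H⁺(aq) + 4 Cu⁺(aq) → 2 H₂O(l) + 4 Cu²⁺(aq)
Q = [Cu²⁺]^4 / (P(O₂)·[H⁺]^4·[Cu⁺]^4); log Q = 6.864.
E = E° − (0.0592/n) log Q = +1.04 − (0.0592/4)(6.864) = +0.938 V.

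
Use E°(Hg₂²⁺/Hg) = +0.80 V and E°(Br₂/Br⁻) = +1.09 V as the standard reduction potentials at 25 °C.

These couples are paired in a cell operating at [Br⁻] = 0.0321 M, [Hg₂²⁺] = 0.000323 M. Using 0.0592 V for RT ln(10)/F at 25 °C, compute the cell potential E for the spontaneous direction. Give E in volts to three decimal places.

Br₂/Br⁻ is the cathode (higher E°), Hg₂²⁺/Hg the anode: E°cell = +1.09 − (+0.80) = +0.29 V, n = 2.
Overall: Br₂(l) + 2 Hg(l) → 2 Br⁻(aq) + Hg₂²⁺(aq)
Q = [Br⁻]^2·[Hg₂²⁺]; log Q = -6.478.
E = E° − (0.0592/n) log Q = +0.29 − (0.0592/2)(-6.478) = +0.482 V.

+0.482 V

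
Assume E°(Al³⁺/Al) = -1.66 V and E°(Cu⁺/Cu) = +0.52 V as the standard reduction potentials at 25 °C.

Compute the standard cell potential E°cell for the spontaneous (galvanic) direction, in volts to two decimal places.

+2.18 V

The Cu⁺/Cu couple has the higher reduction potential, so it is the cathode; Al³⁺/Al is oxidised at the anode.
E°cell = E°(cathode) − E°(anode) = (+0.52) − (-1.66) = +2.18 V.
Since E°cell > 0, the reaction is spontaneous under standard conditions.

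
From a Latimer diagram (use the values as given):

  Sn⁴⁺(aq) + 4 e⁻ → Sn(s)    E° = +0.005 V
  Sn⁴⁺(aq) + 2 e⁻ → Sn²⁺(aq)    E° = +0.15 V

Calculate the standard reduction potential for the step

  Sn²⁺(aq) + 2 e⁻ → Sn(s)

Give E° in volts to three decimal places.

-0.140 V

Sequential free energies add, so n₃E°₃ = n₁E°₁ + n₂E°₂.
With n₃ = 4, and the known step contributing 2×(+0.15) V, the unknown satisfies 2·E° = 4×(+0.005) − 2×(+0.15) = -0.280.
E° = -0.280 / 2 = -0.140 V.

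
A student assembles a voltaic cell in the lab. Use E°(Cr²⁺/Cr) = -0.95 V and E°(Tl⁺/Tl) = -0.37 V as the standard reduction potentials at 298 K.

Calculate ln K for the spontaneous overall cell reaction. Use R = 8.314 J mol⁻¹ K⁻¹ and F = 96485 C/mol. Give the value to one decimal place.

45.2

Cathode: Tl⁺/Tl; anode: Cr²⁺/Cr. E°cell = (-0.37) − (-0.95) = +0.58 V, with n = 2.
ΔG° = −nFE° = −RT ln K, so ln K = nFE°/(RT) = (2)(96485)(+0.58) / ((8.314)(298)) = 45.174.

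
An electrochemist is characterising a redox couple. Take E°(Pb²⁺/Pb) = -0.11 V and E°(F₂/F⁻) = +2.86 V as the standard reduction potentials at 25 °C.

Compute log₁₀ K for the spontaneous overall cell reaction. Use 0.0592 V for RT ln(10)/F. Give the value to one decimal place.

Cathode: F₂/F⁻; anode: Pb²⁺/Pb. E°cell = +2.97 V, n = 2.
log K = nE°cell / 0.0592 = (2)(+2.97) / 0.0592 = 100.3.

100.3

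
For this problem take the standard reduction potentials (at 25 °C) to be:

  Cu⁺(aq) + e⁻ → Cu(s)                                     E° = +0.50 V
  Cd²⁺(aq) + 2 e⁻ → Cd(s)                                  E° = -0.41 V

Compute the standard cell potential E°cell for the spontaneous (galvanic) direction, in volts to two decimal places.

+0.91 V

The Cu⁺/Cu couple has the higher reduction potential, so it is the cathode; Cd²⁺/Cd is oxidised at the anode.
E°cell = E°(cathode) − E°(anode) = (+0.50) − (-0.41) = +0.91 V.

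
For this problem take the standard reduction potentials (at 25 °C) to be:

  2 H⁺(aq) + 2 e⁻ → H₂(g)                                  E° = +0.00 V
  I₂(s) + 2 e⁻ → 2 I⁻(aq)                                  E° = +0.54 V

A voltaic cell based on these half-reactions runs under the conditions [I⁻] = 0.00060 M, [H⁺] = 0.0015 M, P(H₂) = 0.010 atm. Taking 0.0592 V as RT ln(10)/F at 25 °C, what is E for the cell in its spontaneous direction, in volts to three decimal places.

+0.839 V

I₂/I⁻ is the cathode (higher E°), H⁺/H₂ the anode: E°cell = +0.54 − (+0.00) = +0.54 V, n = 2.
Overall: I₂(s) + H₂(g) → 2 I⁻(aq) + 2 H⁺(aq)
Q = [I⁻]^2·[H⁺]^2 / (P(H₂)); log Q = -10.092.
E = E° − (0.0592/n) log Q = +0.54 − (0.0592/2)(-10.092) = +0.839 V.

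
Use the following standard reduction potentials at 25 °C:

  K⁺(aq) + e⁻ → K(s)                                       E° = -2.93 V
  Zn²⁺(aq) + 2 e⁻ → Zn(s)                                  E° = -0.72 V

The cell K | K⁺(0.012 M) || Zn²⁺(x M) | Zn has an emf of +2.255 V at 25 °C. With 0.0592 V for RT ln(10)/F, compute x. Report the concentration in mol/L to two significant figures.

Zn²⁺/Zn is the cathode, K⁺/K the anode: E°cell = +2.21 V, n = 2.
Overall reaction: Zn²⁺(aq) + 2 K(s) → Zn(s) + 2 K⁺(aq); Q = [K⁺]^2/[Zn²⁺]^1.
From E = E° − (0.0592/n) log Q: log Q = (E° − E)·n/0.0592 = (+2.21 − (+2.255))·2/0.0592 = -1.5203.
So 1·log[Zn²⁺] = 2·log(0.012) − log Q = -3.8416 − (-1.5203) = -2.3213; [Zn²⁺] = 10^(-2.3213) ≈ 0.0048 M.

0.0048 M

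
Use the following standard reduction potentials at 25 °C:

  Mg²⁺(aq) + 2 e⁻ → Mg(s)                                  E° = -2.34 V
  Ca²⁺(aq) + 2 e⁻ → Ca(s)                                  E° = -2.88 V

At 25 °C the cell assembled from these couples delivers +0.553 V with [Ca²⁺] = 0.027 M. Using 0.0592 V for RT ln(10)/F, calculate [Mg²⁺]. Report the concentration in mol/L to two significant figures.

Mg²⁺/Mg is the cathode, Ca²⁺/Ca the anode: E°cell = +0.54 V, n = 2.
Overall reaction: Mg²⁺(aq) + Ca(s) → Mg(s) + Ca²⁺(aq); Q = [Ca²⁺]^1/[Mg²⁺]^1.
From E = E° − (0.0592/n) log Q: log Q = (E° − E)·n/0.0592 = (+0.54 − (+0.553))·2/0.0592 = -0.4392.
So 1·log[Mg²⁺] = 1·log(0.027) − log Q = -1.5686 − (-0.4392) = -1.1294; [Mg²⁺] = 10^(-1.1294) ≈ 0.074 M.

0.074 M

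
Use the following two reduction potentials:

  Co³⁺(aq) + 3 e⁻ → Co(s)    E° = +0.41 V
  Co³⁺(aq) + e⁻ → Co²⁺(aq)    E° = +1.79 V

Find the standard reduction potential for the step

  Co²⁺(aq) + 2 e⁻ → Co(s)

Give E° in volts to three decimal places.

Sequential free energies add, so n₃E°₃ = n₁E°₁ + n₂E°₂.
With n₃ = 3, and the known step contributing 1×(+1.79) V, the unknown satisfies 2·E° = 3×(+0.41) − 1×(+1.79) = -0.560.
E° = -0.560 / 2 = -0.280 V.

-0.280 V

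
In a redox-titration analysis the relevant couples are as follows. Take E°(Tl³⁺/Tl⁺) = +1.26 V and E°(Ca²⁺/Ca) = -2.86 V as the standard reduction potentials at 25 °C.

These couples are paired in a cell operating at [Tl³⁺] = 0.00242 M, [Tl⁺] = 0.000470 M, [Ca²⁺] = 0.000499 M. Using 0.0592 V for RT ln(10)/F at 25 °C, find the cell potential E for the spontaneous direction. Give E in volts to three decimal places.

+4.239 V

Tl³⁺/Tl⁺ is the cathode (higher E°), Ca²⁺/Ca the anode: E°cell = +1.26 − (-2.86) = +4.12 V, n = 2.
Overall: Tl³⁺(aq) + Ca(s) → Tl⁺(aq) + Ca²⁺(aq)
Q = [Tl⁺]·[Ca²⁺] / ([Tl³⁺]); log Q = -4.014.
E = E° − (0.0592/n) log Q = +4.12 − (0.0592/2)(-4.014) = +4.239 V.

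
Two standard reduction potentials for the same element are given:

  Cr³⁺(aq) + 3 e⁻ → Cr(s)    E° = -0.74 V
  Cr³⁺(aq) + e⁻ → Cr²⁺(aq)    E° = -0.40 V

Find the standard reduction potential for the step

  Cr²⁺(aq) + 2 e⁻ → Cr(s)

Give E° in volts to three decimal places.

-0.910 V

Sequential free energies add, so n₃E°₃ = n₁E°₁ + n₂E°₂.
With n₃ = 3, and the known step contributing 1×(-0.40) V, the unknown satisfies 2·E° = 3×(-0.74) − 1×(-0.40) = -1.820.
E° = -1.820 / 2 = -0.910 V.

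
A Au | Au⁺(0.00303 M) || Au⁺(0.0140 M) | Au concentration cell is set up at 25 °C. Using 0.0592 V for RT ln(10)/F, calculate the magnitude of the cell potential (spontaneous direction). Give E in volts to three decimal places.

+0.039 V

For a concentration cell E°cell = 0. The 0.0140 M side is the cathode (reduction is favoured where [Au⁺] is higher).
With n = 1, E = −(0.0592/1) log([Au⁺]ₐₙ/[Au⁺]꜀ₐₜ) = −(0.0592/1) log(0.00303/0.014) = −(0.0592/1)(-0.665) = +0.039 V.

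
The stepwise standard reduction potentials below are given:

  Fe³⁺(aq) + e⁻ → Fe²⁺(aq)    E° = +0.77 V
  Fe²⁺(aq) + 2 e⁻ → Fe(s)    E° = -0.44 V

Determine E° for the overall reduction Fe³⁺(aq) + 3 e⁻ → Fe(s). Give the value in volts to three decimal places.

Adding the free-energy changes (−nFE°) of the two steps gives −n₃FE°₃ = −n₁FE°₁ − n₂FE°₂.
E°₃ = (1×+0.77 + 2×-0.44) / 3 = (-0.110) / 3 = -0.037 V.
E° values themselves are not directly additive — weighting by electron count is essential.

-0.037 V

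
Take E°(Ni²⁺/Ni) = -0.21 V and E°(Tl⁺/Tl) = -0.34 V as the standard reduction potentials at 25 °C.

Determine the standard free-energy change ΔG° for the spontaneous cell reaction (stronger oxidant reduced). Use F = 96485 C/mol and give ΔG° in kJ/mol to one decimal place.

Ni²⁺/Ni (E° = -0.21 V) is the cathode; Tl⁺/Tl (E° = -0.34 V) is the anode, so E°cell = +0.13 V.
Balancing electrons gives n = 2 (lcm of 2 and 1).
ΔG° = −nFE° = −(2)(96485)(+0.13) = -25,086 J = -25.1 kJ/mol.

-25.1 kJ/mol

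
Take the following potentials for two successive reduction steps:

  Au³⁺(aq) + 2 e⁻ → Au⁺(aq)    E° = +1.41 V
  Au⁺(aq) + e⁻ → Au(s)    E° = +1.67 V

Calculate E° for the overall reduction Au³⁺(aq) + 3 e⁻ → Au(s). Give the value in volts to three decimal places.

+1.497 V

Adding the free-energy changes (−nFE°) of the two steps gives −n₃FE°₃ = −n₁FE°₁ − n₂FE°₂.
E°₃ = (2×+1.41 + 1×+1.67) / 3 = (+4.490) / 3 = +1.497 V.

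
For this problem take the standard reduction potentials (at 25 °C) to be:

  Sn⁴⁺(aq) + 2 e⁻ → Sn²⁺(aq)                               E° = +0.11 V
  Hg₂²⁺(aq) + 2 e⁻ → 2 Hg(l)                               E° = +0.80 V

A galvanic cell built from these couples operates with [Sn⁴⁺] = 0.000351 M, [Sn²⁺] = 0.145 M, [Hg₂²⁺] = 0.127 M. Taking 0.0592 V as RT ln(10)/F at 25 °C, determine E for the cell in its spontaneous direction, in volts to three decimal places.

+0.741 V

Hg₂²⁺/Hg is the cathode (higher E°), Sn⁴⁺/Sn²⁺ the anode: E°cell = +0.80 − (+0.11) = +0.69 V, n = 2.
Overall: Hg₂²⁺(aq) + Sn²⁺(aq) → 2 Hg(l) + Sn⁴⁺(aq)
Q = [Sn⁴⁺] / ([Hg₂²⁺]·[Sn²⁺]); log Q = -1.720.
E = E° − (0.0592/n) log Q = +0.69 − (0.0592/2)(-1.720) = +0.741 V.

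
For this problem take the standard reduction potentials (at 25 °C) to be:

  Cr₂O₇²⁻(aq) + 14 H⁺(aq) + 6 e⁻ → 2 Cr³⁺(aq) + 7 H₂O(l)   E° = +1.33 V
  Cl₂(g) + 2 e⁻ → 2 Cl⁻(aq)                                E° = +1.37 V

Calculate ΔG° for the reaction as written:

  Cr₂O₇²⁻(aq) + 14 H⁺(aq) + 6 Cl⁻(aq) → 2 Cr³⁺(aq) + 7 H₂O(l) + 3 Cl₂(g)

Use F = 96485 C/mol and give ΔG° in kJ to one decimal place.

+23.2 kJ

As written, Cr₂O₇²⁻/Cr³⁺ is reduced (cathode) and Cl₂/Cl⁻ is oxidised (anode), so E°cell = (+1.33) − (+1.37) = -0.04 V.
Balancing electrons gives n = 6.
ΔG° = −nFE° = −(6)(96485)(-0.04) = 23,156 J = +23.2 kJ.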